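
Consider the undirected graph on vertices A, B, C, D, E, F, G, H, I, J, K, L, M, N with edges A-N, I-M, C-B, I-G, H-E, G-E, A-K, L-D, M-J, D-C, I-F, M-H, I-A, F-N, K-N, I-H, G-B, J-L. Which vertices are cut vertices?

Removing I increases the component count from 1 to 2, so I is a cut vertex.
By contrast removing L leaves 1 component; it is not a cut vertex. No other vertex is a cut vertex either.

I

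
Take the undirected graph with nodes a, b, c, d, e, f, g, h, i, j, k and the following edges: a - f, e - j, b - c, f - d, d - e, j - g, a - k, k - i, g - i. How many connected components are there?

3

h is isolated — a component by itself.
Starting from b we can reach b, c. That is one component of size 2.
Starting from a we can reach a, d, e, f, g, i, j, k. That is one component of size 8.
Total: 3 components.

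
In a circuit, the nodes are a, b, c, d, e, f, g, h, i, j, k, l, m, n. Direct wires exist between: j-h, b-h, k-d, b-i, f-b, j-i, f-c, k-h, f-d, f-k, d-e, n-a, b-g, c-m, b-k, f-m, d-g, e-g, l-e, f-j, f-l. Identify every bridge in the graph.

a-n

The edges on the cycle f-c-m-f are not bridges since each lies on that cycle.
But removing n-a disconnects n from a — this is a bridge.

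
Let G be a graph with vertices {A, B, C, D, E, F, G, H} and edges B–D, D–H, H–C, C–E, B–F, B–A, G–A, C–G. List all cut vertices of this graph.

Removing B increases the component count from 1 to 2, so B is a cut vertex.
Removing C increases the component count from 1 to 2, so C is a cut vertex.
By contrast removing E leaves 1 component; it is not a cut vertex. No other vertex is a cut vertex either.

B, C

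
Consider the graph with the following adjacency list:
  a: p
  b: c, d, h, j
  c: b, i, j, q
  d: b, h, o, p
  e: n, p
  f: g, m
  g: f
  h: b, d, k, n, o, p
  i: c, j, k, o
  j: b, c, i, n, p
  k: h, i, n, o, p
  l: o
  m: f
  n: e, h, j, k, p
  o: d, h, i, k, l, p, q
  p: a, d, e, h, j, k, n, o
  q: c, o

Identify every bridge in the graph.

a-p, f-g, f-m, l-o

The edges on the cycle j-p-o-q-c-j are not bridges since each lies on that cycle.
But removing p-a disconnects p from a; removing g-f disconnects g from f; removing o-l disconnects o from l; removing m-f disconnects m from f — these are bridges.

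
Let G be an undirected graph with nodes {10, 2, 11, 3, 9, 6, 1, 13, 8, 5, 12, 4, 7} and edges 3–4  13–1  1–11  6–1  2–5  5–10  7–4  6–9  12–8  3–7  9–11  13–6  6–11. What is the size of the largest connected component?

5

Starting from 8 we can reach 8, 12. That is one component of size 2.
Starting from 3 we can reach 3, 4, 7. That is one component of size 3.
Starting from 2 we can reach 2, 5, 10. That is one component of size 3.
Starting from 1 we can reach 1, 6, 9, 11, 13. That is one component of size 5.
The largest has 5 vertices.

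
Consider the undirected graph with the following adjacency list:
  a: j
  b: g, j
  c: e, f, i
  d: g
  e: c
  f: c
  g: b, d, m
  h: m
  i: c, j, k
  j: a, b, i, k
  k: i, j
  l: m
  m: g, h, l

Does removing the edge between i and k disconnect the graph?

No

After removing i-k, the path i-j-k still connects them, so the edge is not a bridge.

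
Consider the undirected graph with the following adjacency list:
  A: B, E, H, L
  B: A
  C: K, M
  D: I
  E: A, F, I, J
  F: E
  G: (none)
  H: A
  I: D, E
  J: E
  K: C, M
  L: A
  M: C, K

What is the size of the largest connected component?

G is isolated — a component by itself.
Starting from C we can reach C, K, M. That is one component of size 3.
Starting from A we can reach A, B, D, E, F, H, I, J, L. That is one component of size 9.
The largest has 9 vertices.

9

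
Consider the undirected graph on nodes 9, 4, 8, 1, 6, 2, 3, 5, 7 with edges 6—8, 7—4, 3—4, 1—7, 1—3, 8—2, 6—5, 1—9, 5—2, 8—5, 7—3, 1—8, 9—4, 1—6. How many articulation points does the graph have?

1

Removing 1 increases the component count from 1 to 2, so 1 is a cut vertex.
By contrast removing 3 leaves 1 component; it is not a cut vertex. No other vertex is a cut vertex either.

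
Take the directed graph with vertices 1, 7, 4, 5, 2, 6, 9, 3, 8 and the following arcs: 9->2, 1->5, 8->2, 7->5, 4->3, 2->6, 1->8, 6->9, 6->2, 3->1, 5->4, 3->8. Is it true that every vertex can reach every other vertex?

No

There is no directed path from 4 to 7, so the graph is not strongly connected.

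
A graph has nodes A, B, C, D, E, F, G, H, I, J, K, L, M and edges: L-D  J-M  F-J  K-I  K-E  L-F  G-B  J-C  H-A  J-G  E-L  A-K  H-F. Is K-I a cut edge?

Removing K-I leaves no path between K and I: the component count goes from 1 to 2. So it is a bridge.

Yes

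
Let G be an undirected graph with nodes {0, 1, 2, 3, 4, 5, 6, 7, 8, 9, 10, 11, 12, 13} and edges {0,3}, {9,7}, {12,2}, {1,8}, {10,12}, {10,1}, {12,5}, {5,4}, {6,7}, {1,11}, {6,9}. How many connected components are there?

13 is isolated — a component by itself.
Starting from 0 we can reach 0, 3. That is one component of size 2.
Starting from 6 we can reach 6, 7, 9. That is one component of size 3.
Starting from 1 we can reach 1, 2, 4, 5, 8, 10, 11, 12. That is one component of size 8.
Total: 4 components.

4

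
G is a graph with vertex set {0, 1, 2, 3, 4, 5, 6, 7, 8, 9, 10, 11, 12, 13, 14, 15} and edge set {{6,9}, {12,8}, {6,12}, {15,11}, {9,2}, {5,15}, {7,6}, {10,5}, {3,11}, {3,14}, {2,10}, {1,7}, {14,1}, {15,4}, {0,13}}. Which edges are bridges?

0-13, 12-6, 12-8, 15-4

The edges on the cycle 3-14-1-7-6-9-2-10-5-15-11-3 are not bridges since each lies on that cycle.
But removing 12–8 disconnects 12 from 8; removing 15–4 disconnects 15 from 4; removing 6–12 disconnects 6 from 12; removing 0–13 disconnects 0 from 13 — these are bridges.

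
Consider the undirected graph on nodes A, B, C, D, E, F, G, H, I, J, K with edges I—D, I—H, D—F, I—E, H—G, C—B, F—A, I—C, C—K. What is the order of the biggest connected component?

10

J is isolated — a component by itself.
Starting from A we can reach A, B, C, D, E, F, G, H, I, K. That is one component of size 10.
The largest has 10 vertices.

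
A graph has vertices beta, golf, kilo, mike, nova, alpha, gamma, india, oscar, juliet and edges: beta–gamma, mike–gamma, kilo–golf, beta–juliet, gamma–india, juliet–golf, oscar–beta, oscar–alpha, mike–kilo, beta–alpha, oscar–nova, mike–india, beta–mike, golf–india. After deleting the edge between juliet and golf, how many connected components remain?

juliet and golf are still connected via juliet-beta-mike-kilo-golf, so the component count stays at 1.

1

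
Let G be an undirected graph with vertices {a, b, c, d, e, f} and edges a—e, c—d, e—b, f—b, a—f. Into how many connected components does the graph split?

Starting from c we can reach c, d. That is one component of size 2.
Starting from a we can reach a, b, e, f. That is one component of size 4.
Total: 2 components.

2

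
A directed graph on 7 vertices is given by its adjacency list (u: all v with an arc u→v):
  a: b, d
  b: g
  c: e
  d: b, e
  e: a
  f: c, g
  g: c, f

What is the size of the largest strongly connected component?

7

{a, b, c, d, e, f, g} are all mutually reachable — one SCC of size 7.
The largest has 7 vertices.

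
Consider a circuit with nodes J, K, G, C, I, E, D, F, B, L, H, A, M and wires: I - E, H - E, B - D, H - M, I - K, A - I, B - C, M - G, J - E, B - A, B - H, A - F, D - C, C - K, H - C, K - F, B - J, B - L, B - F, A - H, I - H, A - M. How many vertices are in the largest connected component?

13

Starting from A we can reach A, B, C, D, E, F, G, H, I, J, K, L, M. That is one component of size 13.
The largest has 13 vertices.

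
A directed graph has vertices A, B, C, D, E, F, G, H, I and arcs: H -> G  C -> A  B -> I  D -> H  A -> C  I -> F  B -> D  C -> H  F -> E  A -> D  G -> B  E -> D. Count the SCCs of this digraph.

{B, D, E, F, G, H, I} are all mutually reachable — one SCC of size 7.
{A, C} are all mutually reachable — one SCC of size 2.
That gives 2 strongly connected components.

2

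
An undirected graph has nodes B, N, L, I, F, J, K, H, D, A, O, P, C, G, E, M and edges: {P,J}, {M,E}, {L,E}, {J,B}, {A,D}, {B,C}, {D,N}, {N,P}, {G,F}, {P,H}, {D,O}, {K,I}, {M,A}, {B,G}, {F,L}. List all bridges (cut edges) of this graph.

The edges on the cycle M-A-D-N-P-J-B-G-F-L-E-M are not bridges since each lies on that cycle.
But removing C-B disconnects C from B; removing P-H disconnects P from H; removing K-I disconnects K from I; removing D-O disconnects D from O — these are bridges.

B-C, D-O, H-P, I-K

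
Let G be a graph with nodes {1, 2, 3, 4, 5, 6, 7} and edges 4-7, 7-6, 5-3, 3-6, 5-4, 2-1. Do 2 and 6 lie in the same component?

No

The component containing 2 is {1, 2}, and 6 is not in it.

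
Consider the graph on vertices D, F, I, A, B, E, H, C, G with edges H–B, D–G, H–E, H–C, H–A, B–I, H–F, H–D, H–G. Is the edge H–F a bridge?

Yes

Removing H–F leaves no path between H and F: the component count goes from 1 to 2. So it is a bridge.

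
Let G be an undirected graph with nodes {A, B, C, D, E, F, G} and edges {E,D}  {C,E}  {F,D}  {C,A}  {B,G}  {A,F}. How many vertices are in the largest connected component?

5

Starting from B we can reach B, G. That is one component of size 2.
Starting from A we can reach A, C, D, E, F. That is one component of size 5.
The largest has 5 vertices.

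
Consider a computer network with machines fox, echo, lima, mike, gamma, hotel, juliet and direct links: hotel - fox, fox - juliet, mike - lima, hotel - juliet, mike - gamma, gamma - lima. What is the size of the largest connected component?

3

echo is isolated — a component by itself.
Starting from lima we can reach lima, mike, gamma. That is one component of size 3.
Starting from fox we can reach fox, hotel, juliet. That is one component of size 3.
The largest has 3 vertices.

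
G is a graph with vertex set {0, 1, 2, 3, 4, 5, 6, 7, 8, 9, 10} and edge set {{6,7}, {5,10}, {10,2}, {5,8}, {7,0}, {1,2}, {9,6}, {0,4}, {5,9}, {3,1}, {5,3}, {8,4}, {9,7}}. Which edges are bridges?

none

The edges on the cycle 5-3-1-2-10-5 are not bridges since each lies on that cycle.
Every edge lies on some cycle, so there are no bridges.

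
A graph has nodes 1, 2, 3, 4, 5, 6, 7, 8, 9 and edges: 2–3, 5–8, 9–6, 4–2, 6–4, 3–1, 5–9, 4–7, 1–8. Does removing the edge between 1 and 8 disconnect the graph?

No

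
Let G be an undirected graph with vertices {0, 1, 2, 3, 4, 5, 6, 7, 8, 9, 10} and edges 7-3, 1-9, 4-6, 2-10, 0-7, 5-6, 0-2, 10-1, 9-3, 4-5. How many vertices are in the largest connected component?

7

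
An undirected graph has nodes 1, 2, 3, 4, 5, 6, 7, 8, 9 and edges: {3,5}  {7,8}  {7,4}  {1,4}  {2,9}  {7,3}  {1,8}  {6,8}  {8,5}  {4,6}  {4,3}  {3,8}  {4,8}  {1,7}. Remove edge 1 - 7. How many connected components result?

1 and 7 are still connected via 1-4-7, so the component count stays at 2.

2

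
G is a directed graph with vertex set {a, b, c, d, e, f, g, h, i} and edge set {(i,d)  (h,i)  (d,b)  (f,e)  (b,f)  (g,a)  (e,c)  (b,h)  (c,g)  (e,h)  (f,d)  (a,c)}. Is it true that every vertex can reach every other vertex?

There is no directed path from a to e, so the graph is not strongly connected.

No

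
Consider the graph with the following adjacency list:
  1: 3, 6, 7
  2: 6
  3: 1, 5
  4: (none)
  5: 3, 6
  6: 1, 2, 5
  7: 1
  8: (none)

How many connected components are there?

3

4 is isolated — a component by itself.
8 is isolated — a component by itself.
Starting from 1 we can reach 1, 2, 3, 5, 6, 7. That is one component of size 6.
Total: 3 components.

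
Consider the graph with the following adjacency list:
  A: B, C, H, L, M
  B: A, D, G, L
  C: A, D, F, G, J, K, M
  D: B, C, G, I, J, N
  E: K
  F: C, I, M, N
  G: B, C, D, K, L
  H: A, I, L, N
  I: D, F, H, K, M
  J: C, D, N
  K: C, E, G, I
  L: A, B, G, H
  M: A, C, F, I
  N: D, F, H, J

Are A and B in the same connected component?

From A we can reach A, B, C, D, E, F, G, H, I, J, K, L, M, N, which includes B.

Yes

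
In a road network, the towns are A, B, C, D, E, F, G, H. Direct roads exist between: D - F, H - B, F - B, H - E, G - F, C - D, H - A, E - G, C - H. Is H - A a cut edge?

Removing H - A leaves no path between H and A: the component count goes from 1 to 2. So it is a bridge.

Yes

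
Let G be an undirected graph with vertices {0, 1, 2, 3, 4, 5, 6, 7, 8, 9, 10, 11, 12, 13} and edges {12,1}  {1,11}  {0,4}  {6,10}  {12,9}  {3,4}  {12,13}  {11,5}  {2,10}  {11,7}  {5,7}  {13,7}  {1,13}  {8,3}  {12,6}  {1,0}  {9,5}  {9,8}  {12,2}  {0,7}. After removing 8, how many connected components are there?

1

With 8 gone, the remaining components are: {0, 1, 2, 3, 4, 5, 6, 7, 9, 10, 11, 12, 13}.
That is 1 component.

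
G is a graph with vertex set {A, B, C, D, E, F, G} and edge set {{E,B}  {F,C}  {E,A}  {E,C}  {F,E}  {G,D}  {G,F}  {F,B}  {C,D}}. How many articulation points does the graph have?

Removing E increases the component count from 1 to 2, so E is a cut vertex.
By contrast removing C leaves 1 component; it is not a cut vertex. No other vertex is a cut vertex either.

1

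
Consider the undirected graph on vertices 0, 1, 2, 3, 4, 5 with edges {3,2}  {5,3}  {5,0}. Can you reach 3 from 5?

Yes

From 5 we can reach 0, 2, 3, 5, which includes 3.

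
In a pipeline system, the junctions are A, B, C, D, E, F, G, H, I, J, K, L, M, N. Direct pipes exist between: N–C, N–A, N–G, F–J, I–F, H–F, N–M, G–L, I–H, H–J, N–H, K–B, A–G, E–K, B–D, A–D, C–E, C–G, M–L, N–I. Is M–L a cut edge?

No

After removing M–L, the path M-N-G-L still connects them, so the edge is not a bridge.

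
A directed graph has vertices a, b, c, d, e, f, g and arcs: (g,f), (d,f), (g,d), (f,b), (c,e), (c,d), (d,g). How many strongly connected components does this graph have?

6

{d, g} are all mutually reachable — one SCC of size 2.
{b} is an SCC by itself.
{c} is an SCC by itself.
{e} is an SCC by itself.
{f} is an SCC by itself.
(and 1 more singleton SCC)
That gives 6 strongly connected components.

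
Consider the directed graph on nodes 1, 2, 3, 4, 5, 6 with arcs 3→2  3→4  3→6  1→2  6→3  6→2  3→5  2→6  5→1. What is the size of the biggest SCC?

{1, 2, 3, 5, 6} are all mutually reachable — one SCC of size 5.
{4} is an SCC by itself.
The largest has 5 vertices.

5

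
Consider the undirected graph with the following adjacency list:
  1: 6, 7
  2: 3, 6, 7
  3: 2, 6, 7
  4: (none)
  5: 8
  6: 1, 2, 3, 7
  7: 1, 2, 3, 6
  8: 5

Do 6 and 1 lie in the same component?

From 6 we can reach 1, 2, 3, 6, 7, which includes 1.

Yes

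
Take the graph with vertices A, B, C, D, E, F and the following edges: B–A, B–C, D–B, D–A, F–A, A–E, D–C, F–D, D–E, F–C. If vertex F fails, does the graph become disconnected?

No

Deleting F leaves 1 component (was 1) (its neighbors A, C, D remain connected to each other), so F is not a cut vertex.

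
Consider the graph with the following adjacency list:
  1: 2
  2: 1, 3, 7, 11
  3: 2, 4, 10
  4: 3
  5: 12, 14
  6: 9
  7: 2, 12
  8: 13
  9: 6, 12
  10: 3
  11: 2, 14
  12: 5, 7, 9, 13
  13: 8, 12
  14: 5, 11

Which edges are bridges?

1-2, 10-3, 12-13, 12-9, 13-8, 2-3, 3-4, 6-9

The edges on the cycle 2-11-14-5-12-7-2 are not bridges since each lies on that cycle.
But removing 8-13 disconnects 8 from 13; removing 12-13 disconnects 12 from 13; removing 6-9 disconnects 6 from 9; removing 2-3 disconnects 2 from 3 — these are bridges.
In total 8 edges are bridges.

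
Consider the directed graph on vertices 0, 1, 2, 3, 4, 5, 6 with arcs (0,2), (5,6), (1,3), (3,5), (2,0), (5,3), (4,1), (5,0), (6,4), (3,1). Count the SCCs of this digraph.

2

{1, 3, 4, 5, 6} are all mutually reachable — one SCC of size 5.
{0, 2} are all mutually reachable — one SCC of size 2.
That gives 2 strongly connected components.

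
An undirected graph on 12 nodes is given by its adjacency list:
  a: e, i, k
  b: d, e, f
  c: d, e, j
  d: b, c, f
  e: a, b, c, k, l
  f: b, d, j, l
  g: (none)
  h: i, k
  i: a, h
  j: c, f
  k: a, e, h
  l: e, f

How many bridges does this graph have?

0

The edges on the cycle e-l-f-j-c-e are not bridges since each lies on that cycle.
Every edge lies on some cycle, so there are no bridges.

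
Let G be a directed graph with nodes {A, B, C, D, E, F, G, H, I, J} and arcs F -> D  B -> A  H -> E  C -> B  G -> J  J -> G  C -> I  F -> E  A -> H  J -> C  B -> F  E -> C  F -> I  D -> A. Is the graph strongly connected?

No

There is no directed path from I to J, so the graph is not strongly connected.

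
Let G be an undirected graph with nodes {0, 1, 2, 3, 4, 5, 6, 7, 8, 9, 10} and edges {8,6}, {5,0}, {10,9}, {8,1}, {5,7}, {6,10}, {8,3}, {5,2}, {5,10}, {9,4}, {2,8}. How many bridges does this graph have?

6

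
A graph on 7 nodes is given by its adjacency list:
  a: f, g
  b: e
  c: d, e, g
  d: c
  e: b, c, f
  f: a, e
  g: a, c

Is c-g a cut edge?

No

After removing c-g, the path c-e-f-a-g still connects them, so the edge is not a bridge.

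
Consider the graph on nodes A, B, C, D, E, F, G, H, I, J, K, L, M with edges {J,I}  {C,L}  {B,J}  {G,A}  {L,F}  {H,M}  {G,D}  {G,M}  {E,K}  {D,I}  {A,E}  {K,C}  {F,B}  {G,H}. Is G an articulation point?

Yes

Deleting G raises the number of components from 1 to 2, so G is a cut vertex.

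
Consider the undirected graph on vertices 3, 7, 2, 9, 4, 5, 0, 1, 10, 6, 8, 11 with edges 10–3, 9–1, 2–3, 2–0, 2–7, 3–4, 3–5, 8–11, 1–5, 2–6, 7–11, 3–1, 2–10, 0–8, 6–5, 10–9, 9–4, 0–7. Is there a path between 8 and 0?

From 8 we can reach 0, 1, 2, 3, 4, 5, 6, 7, 8, 9, 10, 11, which includes 0.

Yes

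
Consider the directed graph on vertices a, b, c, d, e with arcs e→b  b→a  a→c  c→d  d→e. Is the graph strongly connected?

From a we can reach every vertex (a, b, c, d, e), and every vertex can reach a (a, b, c, d, e). So the whole graph is one strongly connected component.

Yes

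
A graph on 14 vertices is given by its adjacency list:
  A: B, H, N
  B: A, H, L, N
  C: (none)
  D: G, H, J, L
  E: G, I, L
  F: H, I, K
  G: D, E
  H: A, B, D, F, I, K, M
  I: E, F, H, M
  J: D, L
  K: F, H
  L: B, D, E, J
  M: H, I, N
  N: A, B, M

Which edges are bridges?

none

The edges on the cycle H-B-N-A-H are not bridges since each lies on that cycle.
Every edge lies on some cycle, so there are no bridges.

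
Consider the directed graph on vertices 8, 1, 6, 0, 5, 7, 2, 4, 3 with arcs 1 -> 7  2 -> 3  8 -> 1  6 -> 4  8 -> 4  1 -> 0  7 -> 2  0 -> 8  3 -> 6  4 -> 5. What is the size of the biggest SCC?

3

{0, 1, 8} are all mutually reachable — one SCC of size 3.
{4} is an SCC by itself.
{7} is an SCC by itself.
{6} is an SCC by itself.
{3} is an SCC by itself.
(and 2 more singleton SCCs)
The largest has 3 vertices.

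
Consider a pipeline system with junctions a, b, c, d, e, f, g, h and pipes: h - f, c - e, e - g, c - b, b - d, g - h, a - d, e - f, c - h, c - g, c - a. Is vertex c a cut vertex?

Deleting c raises the number of components from 1 to 2, so c is a cut vertex.

Yes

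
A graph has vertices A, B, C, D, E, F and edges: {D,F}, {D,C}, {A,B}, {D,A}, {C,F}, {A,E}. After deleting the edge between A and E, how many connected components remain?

2

Before removal there is 1 component.
A-E is a bridge — removing it separates A's side from E's side.
After removal: 2 components.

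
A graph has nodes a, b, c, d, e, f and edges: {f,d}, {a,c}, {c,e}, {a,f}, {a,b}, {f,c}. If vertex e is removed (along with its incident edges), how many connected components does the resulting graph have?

1

With e gone, the remaining components are: {a, b, c, d, f}.
That is 1 component.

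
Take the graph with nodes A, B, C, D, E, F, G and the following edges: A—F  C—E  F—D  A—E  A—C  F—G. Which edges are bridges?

A-F, D-F, F-G

The edges on the cycle A-C-E-A are not bridges since each lies on that cycle.
But removing F—G disconnects F from G; removing F—D disconnects F from D; removing A—F disconnects A from F — these are bridges.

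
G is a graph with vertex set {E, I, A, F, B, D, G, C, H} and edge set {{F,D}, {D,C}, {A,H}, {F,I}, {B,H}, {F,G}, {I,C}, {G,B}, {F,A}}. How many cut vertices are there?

Removing F increases the component count from 2 to 3, so F is a cut vertex.
By contrast removing G leaves 2 components; it is not a cut vertex. No other vertex is a cut vertex either.

1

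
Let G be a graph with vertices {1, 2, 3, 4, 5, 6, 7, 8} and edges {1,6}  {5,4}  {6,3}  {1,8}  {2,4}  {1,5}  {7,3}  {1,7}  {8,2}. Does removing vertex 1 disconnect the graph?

Yes

Deleting 1 raises the number of components from 1 to 2, so 1 is a cut vertex.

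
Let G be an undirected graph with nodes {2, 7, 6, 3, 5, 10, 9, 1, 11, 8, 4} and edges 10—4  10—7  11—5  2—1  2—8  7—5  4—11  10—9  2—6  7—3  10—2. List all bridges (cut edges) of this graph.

1-2, 10-2, 10-9, 2-6, 2-8, 3-7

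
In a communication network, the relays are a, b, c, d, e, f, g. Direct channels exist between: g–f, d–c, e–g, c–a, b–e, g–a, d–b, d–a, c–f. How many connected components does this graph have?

1

Starting from a we can reach a, b, c, d, e, f, g. That is one component of size 7.
Total: 1 component.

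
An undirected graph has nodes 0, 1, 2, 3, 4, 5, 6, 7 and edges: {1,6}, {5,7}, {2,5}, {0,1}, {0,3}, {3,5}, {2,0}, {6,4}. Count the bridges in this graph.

The edges on the cycle 2-0-3-5-2 are not bridges since each lies on that cycle.
But removing 6 - 4 disconnects 6 from 4; removing 0 - 1 disconnects 0 from 1; removing 1 - 6 disconnects 1 from 6; removing 5 - 7 disconnects 5 from 7 — these are bridges.
That makes 4 bridges.

4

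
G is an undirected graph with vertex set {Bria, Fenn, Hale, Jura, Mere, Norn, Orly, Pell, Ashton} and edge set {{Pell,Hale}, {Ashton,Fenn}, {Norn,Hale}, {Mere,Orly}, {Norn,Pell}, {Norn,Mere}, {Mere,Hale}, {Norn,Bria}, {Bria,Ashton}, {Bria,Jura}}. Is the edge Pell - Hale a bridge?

After removing Pell - Hale, the path Pell-Norn-Hale still connects them, so the edge is not a bridge.

No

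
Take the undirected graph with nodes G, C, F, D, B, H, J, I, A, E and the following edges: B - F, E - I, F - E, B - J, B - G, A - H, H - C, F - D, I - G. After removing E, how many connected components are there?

2

With E gone, the remaining components are: {A, C, H}; {B, D, F, G, I, J}.
That is 2 components.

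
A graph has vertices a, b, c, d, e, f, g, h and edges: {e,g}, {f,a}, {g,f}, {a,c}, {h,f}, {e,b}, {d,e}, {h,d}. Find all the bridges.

The edges on the cycle h-d-e-g-f-h are not bridges since each lies on that cycle.
But removing a-c disconnects a from c; removing f-a disconnects f from a; removing e-b disconnects e from b — these are bridges.

a-c, a-f, b-e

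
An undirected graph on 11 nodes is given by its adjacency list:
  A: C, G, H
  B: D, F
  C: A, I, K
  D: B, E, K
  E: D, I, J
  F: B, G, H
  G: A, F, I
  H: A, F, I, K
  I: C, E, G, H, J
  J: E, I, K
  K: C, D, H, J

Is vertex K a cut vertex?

No

Deleting K leaves 1 component (was 1) (its neighbors C, D, H, J remain connected to each other), so K is not a cut vertex.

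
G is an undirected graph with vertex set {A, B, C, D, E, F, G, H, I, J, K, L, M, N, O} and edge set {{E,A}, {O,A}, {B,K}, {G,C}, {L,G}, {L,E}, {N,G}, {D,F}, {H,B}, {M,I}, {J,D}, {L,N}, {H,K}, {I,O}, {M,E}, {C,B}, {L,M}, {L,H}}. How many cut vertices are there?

Removing D increases the component count from 2 to 3, so D is a cut vertex.
Removing L increases the component count from 2 to 3, so L is a cut vertex.
By contrast removing J leaves 2 components; it is not a cut vertex. No other vertex is a cut vertex either.

2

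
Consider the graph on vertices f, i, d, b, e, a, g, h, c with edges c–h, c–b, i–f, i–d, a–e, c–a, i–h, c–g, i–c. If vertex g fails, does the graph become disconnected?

Deleting g leaves 1 component (was 1), so g is not a cut vertex.

No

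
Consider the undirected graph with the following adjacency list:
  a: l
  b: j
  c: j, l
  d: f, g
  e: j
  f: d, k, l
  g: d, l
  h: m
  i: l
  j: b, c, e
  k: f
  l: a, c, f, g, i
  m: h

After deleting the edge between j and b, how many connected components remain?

Before removal there are 2 components.
j-b is a bridge — removing it separates j's side from b's side.
After removal: 3 components.

3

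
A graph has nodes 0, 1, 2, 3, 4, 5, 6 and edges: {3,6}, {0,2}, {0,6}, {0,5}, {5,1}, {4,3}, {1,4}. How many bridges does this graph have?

1

The edges on the cycle 0-5-1-4-3-6-0 are not bridges since each lies on that cycle.
But removing 0—2 disconnects 0 from 2 — this is a bridge.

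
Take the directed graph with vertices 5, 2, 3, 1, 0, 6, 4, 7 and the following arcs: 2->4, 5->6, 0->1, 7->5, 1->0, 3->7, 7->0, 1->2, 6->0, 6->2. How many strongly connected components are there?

7

{0, 1} are all mutually reachable — one SCC of size 2.
{2} is an SCC by itself.
{7} is an SCC by itself.
{3} is an SCC by itself.
{5} is an SCC by itself.
(and 2 more singleton SCCs)
That gives 7 strongly connected components.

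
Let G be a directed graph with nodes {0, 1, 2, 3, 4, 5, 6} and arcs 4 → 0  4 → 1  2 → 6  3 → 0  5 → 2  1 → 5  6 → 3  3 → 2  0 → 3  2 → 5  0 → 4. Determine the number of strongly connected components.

1

{0, 1, 2, 3, 4, 5, 6} are all mutually reachable — one SCC of size 7.
That gives 1 strongly connected component.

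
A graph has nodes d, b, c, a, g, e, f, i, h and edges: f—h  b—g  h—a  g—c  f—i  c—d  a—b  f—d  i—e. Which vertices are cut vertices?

f, i

Removing f increases the component count from 1 to 2, so f is a cut vertex.
Removing i increases the component count from 1 to 2, so i is a cut vertex.
By contrast removing b leaves 1 component; it is not a cut vertex. No other vertex is a cut vertex either.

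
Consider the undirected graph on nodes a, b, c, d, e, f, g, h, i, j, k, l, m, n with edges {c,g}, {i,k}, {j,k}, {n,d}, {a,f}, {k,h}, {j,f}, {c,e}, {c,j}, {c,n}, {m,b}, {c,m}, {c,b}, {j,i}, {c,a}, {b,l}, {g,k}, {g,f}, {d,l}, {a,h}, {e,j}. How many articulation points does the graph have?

1

Removing c increases the component count from 1 to 2, so c is a cut vertex.
By contrast removing n leaves 1 component; it is not a cut vertex. No other vertex is a cut vertex either.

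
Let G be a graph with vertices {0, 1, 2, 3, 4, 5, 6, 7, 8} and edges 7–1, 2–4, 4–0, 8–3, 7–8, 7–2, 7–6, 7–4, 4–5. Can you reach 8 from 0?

Yes

From 0 we can reach 0, 1, 2, 3, 4, 5, 6, 7, 8, which includes 8.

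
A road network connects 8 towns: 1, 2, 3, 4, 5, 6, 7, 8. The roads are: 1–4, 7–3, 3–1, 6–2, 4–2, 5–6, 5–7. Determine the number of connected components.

2

8 is isolated — a component by itself.
Starting from 1 we can reach 1, 2, 3, 4, 5, 6, 7. That is one component of size 7.
Total: 2 components.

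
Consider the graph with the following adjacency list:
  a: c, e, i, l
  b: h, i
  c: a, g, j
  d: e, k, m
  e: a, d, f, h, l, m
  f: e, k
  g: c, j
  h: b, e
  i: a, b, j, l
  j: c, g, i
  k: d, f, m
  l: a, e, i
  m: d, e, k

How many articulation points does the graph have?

Removing e increases the component count from 1 to 2, so e is a cut vertex.
By contrast removing l leaves 1 component; it is not a cut vertex. No other vertex is a cut vertex either.

1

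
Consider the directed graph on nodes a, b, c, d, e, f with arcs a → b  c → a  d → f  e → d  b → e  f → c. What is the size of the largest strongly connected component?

{a, b, c, d, e, f} are all mutually reachable — one SCC of size 6.
The largest has 6 vertices.

6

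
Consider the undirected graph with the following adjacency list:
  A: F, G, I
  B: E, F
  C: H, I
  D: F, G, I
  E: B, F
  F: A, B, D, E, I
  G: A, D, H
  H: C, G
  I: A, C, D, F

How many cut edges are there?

0

The edges on the cycle F-E-B-F are not bridges since each lies on that cycle.
Every edge lies on some cycle, so there are no bridges.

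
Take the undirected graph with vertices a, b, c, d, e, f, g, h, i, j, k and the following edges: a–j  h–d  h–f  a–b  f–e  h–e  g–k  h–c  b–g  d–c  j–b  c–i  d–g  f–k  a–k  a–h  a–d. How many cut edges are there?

The edges on the cycle a-j-b-g-d-a are not bridges since each lies on that cycle.
But removing c–i disconnects c from i — this is a bridge.

1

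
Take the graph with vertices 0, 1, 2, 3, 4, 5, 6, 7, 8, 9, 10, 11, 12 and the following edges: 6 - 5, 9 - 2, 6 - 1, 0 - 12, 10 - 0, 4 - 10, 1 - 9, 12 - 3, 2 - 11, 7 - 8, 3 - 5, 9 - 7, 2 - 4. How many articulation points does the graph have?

Removing 2 increases the component count from 1 to 2, so 2 is a cut vertex.
Removing 7 increases the component count from 1 to 2, so 7 is a cut vertex.
Removing 9 increases the component count from 1 to 2, so 9 is a cut vertex.
By contrast removing 6 leaves 1 component; it is not a cut vertex. No other vertex is a cut vertex either.

3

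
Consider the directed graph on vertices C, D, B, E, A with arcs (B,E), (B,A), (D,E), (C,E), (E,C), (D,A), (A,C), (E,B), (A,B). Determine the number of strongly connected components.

{A, B, C, E} are all mutually reachable — one SCC of size 4.
{D} is an SCC by itself.
That gives 2 strongly connected components.

2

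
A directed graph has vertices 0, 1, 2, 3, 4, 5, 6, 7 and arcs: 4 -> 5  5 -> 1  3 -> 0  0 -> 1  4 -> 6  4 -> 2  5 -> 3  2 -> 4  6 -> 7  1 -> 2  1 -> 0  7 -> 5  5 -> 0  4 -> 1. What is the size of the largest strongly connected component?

8

{0, 1, 2, 3, 4, 5, 6, 7} are all mutually reachable — one SCC of size 8.
The largest has 8 vertices.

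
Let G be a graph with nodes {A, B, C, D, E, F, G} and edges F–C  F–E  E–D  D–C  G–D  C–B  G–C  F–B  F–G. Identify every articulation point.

none

Removing D, for instance, still leaves 2 components. No single vertex removal increases the component count — the graph has no articulation points.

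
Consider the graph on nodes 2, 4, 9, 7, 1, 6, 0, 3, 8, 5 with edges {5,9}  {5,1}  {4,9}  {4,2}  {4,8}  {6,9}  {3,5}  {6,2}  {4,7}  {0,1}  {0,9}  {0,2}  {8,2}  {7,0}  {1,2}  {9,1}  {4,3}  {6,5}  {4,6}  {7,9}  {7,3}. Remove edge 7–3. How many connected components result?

1

7 and 3 are still connected via 7-4-3, so the component count stays at 1.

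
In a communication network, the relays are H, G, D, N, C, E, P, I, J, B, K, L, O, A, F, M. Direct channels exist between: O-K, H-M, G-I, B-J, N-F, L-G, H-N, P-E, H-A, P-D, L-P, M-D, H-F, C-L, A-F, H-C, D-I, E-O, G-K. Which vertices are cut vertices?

H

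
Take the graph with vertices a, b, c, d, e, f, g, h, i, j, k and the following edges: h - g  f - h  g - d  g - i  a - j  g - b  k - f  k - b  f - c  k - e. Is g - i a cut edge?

Removing g - i leaves no path between g and i: the component count goes from 2 to 3. So it is a bridge.

Yes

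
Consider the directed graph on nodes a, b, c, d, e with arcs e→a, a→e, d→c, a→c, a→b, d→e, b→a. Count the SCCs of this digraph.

{a, b, e} are all mutually reachable — one SCC of size 3.
{c} is an SCC by itself.
{d} is an SCC by itself.
That gives 3 strongly connected components.

3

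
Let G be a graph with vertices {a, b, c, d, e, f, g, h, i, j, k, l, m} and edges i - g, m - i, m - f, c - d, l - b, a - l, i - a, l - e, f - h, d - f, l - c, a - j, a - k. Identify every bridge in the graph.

The edges on the cycle m-i-a-l-c-d-f-m are not bridges since each lies on that cycle.
But removing a - j disconnects a from j; removing i - g disconnects i from g; removing f - h disconnects f from h; removing e - l disconnects e from l — these are bridges.
In total 6 edges are bridges.

a-j, a-k, b-l, e-l, f-h, g-i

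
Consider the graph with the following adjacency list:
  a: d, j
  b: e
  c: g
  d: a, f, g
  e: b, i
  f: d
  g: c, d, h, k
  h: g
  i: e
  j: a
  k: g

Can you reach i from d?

No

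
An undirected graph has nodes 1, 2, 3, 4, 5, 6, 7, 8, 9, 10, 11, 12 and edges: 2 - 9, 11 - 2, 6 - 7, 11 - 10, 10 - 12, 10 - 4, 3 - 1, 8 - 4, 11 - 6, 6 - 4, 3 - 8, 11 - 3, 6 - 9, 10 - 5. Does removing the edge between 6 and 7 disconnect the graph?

Removing 6 - 7 leaves no path between 6 and 7: the component count goes from 1 to 2. So it is a bridge.

Yes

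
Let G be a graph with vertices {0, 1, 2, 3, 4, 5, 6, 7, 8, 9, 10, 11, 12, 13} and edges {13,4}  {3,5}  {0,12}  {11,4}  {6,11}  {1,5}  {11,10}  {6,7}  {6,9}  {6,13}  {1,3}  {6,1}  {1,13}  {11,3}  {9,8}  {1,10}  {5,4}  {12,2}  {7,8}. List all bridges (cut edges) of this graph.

0-12, 12-2

The edges on the cycle 6-9-8-7-6 are not bridges since each lies on that cycle.
But removing 12 - 2 disconnects 12 from 2; removing 0 - 12 disconnects 0 from 12 — these are bridges.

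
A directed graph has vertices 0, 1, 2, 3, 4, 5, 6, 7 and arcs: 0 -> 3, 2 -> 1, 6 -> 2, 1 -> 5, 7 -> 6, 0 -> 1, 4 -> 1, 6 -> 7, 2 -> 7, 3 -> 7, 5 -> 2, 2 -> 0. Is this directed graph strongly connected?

No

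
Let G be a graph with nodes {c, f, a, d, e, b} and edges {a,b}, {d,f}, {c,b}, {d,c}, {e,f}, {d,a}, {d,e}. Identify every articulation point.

d

Removing d increases the component count from 1 to 2, so d is a cut vertex.
By contrast removing c leaves 1 component; it is not a cut vertex. No other vertex is a cut vertex either.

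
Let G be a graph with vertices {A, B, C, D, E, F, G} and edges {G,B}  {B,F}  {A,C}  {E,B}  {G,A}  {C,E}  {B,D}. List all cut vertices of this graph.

B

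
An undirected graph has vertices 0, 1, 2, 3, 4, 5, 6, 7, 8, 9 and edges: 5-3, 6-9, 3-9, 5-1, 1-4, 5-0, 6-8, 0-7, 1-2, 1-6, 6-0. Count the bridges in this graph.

4

The edges on the cycle 5-1-6-9-3-5 are not bridges since each lies on that cycle.
But removing 8-6 disconnects 8 from 6; removing 7-0 disconnects 7 from 0; removing 1-2 disconnects 1 from 2; removing 1-4 disconnects 1 from 4 — these are bridges.
That makes 4 bridges.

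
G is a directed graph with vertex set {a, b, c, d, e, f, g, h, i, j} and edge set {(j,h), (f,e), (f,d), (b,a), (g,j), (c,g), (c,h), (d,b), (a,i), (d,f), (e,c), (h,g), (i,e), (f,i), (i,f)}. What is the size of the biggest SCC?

5

{a, b, d, f, i} are all mutually reachable — one SCC of size 5.
{g, h, j} are all mutually reachable — one SCC of size 3.
{e} is an SCC by itself.
{c} is an SCC by itself.
The largest has 5 vertices.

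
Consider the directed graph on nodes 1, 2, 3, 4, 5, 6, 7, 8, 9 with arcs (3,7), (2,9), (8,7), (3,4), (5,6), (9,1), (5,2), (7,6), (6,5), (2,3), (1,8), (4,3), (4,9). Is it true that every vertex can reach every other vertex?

Yes

From 2 we can reach every vertex (1, 2, 3, 4, 5, 6, 7, 8, 9), and every vertex can reach 2 (1, 2, 3, 4, 5, 6, 7, 8, 9). So the whole graph is one strongly connected component.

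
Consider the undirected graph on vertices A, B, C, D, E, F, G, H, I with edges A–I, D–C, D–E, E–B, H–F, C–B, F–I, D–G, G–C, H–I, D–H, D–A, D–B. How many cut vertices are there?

Removing D increases the component count from 1 to 2, so D is a cut vertex.
By contrast removing C leaves 1 component; it is not a cut vertex. No other vertex is a cut vertex either.

1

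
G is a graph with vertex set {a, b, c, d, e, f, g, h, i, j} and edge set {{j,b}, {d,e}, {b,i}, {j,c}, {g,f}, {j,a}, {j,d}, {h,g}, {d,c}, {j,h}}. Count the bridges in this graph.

The edges on the cycle j-d-c-j are not bridges since each lies on that cycle.
But removing d—e disconnects d from e; removing f—g disconnects f from g; removing j—h disconnects j from h; removing h—g disconnects h from g — these are bridges.
In total 7 edges are bridges.

7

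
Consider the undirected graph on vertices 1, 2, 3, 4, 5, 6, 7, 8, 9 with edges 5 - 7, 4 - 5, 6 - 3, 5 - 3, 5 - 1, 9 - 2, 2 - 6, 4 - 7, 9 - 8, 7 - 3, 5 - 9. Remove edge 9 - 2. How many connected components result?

1

9 and 2 are still connected via 9-5-3-6-2, so the component count stays at 1.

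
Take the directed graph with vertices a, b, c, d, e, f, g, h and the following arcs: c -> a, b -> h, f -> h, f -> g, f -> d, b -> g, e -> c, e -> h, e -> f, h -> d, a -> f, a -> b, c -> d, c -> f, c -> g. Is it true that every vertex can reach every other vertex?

No

There is no directed path from c to e, so the graph is not strongly connected.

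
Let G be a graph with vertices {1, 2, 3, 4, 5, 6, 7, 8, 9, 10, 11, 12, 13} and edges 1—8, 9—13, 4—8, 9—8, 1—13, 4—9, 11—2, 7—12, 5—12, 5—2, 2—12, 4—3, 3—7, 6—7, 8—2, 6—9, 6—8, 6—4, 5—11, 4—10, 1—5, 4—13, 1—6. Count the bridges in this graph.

1

The edges on the cycle 1-6-4-3-7-12-2-5-1 are not bridges since each lies on that cycle.
But removing 10—4 disconnects 10 from 4 — this is a bridge.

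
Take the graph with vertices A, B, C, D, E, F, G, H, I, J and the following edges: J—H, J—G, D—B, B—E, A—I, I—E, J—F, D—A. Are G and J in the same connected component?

From G we can reach F, G, H, J, which includes J.

Yes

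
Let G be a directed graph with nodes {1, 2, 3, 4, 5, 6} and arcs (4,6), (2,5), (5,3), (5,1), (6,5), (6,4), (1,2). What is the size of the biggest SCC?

{1, 2, 5} are all mutually reachable — one SCC of size 3.
{4, 6} are all mutually reachable — one SCC of size 2.
{3} is an SCC by itself.
The largest has 3 vertices.

3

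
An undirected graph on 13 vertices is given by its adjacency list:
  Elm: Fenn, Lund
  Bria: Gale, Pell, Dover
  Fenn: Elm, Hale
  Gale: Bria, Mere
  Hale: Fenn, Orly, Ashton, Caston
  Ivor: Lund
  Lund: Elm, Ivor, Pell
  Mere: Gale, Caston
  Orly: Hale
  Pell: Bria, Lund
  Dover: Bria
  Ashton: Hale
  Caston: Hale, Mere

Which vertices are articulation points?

Bria, Hale, Lund

Removing Bria increases the component count from 1 to 2, so Bria is a cut vertex.
Removing Hale increases the component count from 1 to 3, so Hale is a cut vertex.
Removing Lund increases the component count from 1 to 2, so Lund is a cut vertex.
By contrast removing Elm leaves 1 component; it is not a cut vertex. No other vertex is a cut vertex either.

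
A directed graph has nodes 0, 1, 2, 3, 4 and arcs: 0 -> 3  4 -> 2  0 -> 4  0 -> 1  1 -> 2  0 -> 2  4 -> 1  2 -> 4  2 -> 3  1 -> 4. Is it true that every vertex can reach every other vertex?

There is no directed path from 2 to 0, so the graph is not strongly connected.

No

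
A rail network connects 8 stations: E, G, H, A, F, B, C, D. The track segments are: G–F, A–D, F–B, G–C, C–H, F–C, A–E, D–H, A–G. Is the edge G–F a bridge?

No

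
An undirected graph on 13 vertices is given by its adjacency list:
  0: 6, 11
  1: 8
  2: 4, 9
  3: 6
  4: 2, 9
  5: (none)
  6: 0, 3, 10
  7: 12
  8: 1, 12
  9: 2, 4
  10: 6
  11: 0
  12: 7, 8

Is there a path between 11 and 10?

Yes

From 11 we can reach 0, 3, 6, 10, 11, which includes 10.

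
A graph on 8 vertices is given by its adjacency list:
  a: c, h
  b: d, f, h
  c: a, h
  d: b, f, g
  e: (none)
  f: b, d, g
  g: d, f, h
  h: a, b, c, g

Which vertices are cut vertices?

Removing h increases the component count from 2 to 3, so h is a cut vertex.
By contrast removing c leaves 2 components; it is not a cut vertex. No other vertex is a cut vertex either.

h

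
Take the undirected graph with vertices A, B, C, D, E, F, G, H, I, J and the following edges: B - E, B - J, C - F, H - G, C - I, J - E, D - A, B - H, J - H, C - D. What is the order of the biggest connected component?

Starting from B we can reach B, E, G, H, J. That is one component of size 5.
Starting from A we can reach A, C, D, F, I. That is one component of size 5.
The largest has 5 vertices.

5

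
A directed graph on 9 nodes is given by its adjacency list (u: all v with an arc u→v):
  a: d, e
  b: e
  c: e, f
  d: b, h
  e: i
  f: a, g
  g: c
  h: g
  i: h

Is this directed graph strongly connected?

Yes

From c we can reach every vertex (a, b, c, d, e, f, g, h, i), and every vertex can reach c (a, b, c, d, e, f, g, h, i). So the whole graph is one strongly connected component.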